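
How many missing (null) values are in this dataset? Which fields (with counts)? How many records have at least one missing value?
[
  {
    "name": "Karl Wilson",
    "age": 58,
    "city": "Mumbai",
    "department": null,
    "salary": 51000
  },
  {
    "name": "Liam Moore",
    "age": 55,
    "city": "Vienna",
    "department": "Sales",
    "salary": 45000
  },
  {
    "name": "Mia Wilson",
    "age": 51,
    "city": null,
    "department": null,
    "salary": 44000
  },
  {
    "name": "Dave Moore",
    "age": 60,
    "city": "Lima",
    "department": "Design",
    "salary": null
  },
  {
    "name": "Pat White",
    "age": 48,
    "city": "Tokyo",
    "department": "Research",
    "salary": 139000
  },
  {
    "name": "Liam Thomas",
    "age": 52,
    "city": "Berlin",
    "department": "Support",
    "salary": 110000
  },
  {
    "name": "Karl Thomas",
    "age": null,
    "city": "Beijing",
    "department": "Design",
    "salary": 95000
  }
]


Checking for missing (null) values in 7 records:

  Karl Wilson: department
  Liam Moore: complete
  Mia Wilson: city, department
  Dave Moore: salary
  Pat White: complete
  Liam Thomas: complete
  Karl Thomas: age

Per field:
  name: 0 missing
  age: 1 missing
  city: 1 missing
  department: 2 missing
  salary: 1 missing

Total missing values: 5
Records with any missing: 4

5 missing values (age: 1, city: 1, department: 2, salary: 1); 4 incomplete records


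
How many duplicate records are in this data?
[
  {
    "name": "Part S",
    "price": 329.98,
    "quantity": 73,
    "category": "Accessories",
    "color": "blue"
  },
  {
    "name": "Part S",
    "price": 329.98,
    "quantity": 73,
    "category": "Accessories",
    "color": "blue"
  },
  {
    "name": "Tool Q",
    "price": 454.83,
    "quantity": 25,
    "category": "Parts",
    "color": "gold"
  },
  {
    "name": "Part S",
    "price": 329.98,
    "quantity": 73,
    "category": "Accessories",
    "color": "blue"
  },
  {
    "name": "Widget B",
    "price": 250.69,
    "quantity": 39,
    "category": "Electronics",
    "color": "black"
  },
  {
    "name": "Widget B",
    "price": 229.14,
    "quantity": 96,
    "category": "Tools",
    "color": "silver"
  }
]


Checking 6 records for duplicates:

  Row 1: Part S ($329.98, qty 73)
  Row 2: Part S ($329.98, qty 73) <-- DUPLICATE
  Row 3: Tool Q ($454.83, qty 25)
  Row 4: Part S ($329.98, qty 73) <-- DUPLICATE
  Row 5: Widget B ($250.69, qty 39)
  Row 6: Widget B ($229.14, qty 96)

Duplicates found: 2
Unique records: 4

2 duplicates, 4 unique


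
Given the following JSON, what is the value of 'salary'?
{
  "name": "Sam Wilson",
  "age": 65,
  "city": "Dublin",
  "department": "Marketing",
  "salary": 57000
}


Looking up field 'salary'
Value: 57000

57000


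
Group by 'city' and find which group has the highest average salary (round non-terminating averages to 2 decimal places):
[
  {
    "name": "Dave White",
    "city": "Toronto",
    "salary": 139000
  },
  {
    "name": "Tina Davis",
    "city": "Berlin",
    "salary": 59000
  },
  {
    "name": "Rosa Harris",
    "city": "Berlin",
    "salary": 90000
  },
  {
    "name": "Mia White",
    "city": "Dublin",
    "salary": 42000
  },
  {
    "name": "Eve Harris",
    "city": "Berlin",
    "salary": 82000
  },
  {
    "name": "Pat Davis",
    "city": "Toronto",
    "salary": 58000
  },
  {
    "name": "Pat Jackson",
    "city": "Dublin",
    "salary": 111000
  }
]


Group by: city

Groups:
  Berlin: 3 people, avg salary = 231000/3 = $77000
  Dublin: 2 people, avg salary = 153000/2 = $76500
  Toronto: 2 people, avg salary = 197000/2 = $98500

Highest average salary: Toronto ($98500)

Toronto ($98500)


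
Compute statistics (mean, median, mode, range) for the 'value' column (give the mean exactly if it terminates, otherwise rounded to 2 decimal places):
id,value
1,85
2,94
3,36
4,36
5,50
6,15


Data: [85, 94, 36, 36, 50, 15]
Count: 6
Sum: 316
Mean: 316/6 ≈ 52.67 (rounded to 2 decimal places)
Sorted: [15, 36, 36, 50, 85, 94]
Median: 43.0
Mode: 36 (2 times)
Range: 94 - 15 = 79
Min: 15, Max: 94

mean≈52.67, median=43.0, mode=36, range=79


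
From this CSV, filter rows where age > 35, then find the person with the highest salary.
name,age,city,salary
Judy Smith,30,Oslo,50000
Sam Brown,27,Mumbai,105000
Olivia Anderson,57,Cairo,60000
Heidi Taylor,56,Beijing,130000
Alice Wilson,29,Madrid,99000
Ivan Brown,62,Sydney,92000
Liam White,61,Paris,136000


Filter: age > 35
Sort by: salary (descending)

Filtered records (4):
  Liam White, age 61, salary $136000
  Heidi Taylor, age 56, salary $130000
  Ivan Brown, age 62, salary $92000
  Olivia Anderson, age 57, salary $60000

Highest salary: Liam White ($136000)

Liam White


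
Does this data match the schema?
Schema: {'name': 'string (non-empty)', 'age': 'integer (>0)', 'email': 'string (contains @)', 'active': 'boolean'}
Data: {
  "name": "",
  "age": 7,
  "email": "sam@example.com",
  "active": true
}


Validating each field against schema:
  name: FAIL ("" is an empty string)
  age: OK (positive integer)
  email: OK (string with @)
  active: OK (boolean)

Result: INVALID (1 error: name)

INVALID (1 error: name)


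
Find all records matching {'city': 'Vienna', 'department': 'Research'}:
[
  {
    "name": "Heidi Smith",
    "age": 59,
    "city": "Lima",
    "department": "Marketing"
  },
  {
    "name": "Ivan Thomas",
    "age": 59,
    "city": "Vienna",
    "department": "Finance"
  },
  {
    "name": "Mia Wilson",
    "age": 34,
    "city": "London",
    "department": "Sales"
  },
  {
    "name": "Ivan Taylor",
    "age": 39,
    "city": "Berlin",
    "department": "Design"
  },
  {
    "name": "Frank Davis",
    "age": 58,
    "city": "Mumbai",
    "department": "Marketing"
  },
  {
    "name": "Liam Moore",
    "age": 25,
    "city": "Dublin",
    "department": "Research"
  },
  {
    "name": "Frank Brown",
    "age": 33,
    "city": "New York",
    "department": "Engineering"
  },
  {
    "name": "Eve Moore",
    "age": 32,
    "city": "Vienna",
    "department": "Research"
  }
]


Search criteria: {'city': 'Vienna', 'department': 'Research'}

Checking 8 records:
  Heidi Smith: {city: Lima, department: Marketing}
  Ivan Thomas: {city: Vienna, department: Finance}
  Mia Wilson: {city: London, department: Sales}
  Ivan Taylor: {city: Berlin, department: Design}
  Frank Davis: {city: Mumbai, department: Marketing}
  Liam Moore: {city: Dublin, department: Research}
  Frank Brown: {city: New York, department: Engineering}
  Eve Moore: {city: Vienna, department: Research} <-- MATCH

Matches: ["Eve Moore"]

["Eve Moore"]


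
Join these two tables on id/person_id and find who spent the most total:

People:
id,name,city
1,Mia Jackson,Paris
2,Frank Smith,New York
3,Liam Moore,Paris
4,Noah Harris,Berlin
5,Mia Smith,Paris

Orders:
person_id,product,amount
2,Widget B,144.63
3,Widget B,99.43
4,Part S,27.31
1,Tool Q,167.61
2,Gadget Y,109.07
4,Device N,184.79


Join on: people.id = orders.person_id

Joined rows:
  Frank Smith (New York) bought Widget B for $144.63
  Liam Moore (Paris) bought Widget B for $99.43
  Noah Harris (Berlin) bought Part S for $27.31
  Mia Jackson (Paris) bought Tool Q for $167.61
  Frank Smith (New York) bought Gadget Y for $109.07
  Noah Harris (Berlin) bought Device N for $184.79

Total per person:
  Frank Smith: $253.70
  Noah Harris: $212.10
  Mia Jackson: $167.61
  Liam Moore: $99.43

Top spender: Frank Smith ($253.70)

Frank Smith ($253.70)


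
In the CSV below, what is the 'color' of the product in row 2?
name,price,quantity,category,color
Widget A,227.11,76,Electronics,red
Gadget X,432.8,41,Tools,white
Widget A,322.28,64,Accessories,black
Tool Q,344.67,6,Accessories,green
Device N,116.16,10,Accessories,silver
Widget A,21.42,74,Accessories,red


Query: Row 2 ('Gadget X'), column 'color'
Value: white

white


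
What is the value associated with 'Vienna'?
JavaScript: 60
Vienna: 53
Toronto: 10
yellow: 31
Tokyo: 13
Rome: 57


Looking up key 'Vienna'
Value: 53

53


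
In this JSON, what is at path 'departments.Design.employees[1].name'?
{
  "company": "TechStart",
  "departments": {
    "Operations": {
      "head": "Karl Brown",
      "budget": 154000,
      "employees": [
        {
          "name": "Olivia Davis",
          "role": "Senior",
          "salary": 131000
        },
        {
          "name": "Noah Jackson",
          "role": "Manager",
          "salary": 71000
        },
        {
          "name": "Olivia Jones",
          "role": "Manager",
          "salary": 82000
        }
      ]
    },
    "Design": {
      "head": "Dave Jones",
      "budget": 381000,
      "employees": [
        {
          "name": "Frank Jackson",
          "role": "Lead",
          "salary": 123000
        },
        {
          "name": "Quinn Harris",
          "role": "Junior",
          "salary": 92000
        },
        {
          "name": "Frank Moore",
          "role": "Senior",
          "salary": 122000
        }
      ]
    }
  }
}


Path: departments.Design.employees[1].name

Navigate:
  -> departments
  -> Design
  -> employees[1].name = 'Quinn Harris'

Quinn Harris


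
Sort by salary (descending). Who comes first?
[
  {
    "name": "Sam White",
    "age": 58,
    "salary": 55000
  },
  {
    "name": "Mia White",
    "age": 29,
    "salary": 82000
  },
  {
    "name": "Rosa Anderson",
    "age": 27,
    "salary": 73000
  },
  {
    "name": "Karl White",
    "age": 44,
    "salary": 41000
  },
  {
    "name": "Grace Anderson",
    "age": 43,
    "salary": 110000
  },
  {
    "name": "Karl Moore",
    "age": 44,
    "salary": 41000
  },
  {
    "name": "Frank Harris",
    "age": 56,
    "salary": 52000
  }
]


Sort by: salary (descending)

Sorted order:
  1. Grace Anderson (salary = 110000)
  2. Mia White (salary = 82000)
  3. Rosa Anderson (salary = 73000)
  4. Sam White (salary = 55000)
  5. Frank Harris (salary = 52000)
  6. Karl White (salary = 41000)
  7. Karl Moore (salary = 41000)

First: Grace Anderson

Grace Anderson


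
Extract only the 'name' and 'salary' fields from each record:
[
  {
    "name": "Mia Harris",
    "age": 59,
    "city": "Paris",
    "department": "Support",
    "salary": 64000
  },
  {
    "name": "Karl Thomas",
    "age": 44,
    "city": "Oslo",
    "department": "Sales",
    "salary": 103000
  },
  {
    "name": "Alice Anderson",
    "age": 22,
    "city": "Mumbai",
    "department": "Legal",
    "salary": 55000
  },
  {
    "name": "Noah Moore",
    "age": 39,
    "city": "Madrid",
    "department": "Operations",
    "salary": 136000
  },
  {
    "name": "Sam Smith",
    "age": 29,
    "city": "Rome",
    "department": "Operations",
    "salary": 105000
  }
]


Original: 5 records with fields: name, age, city, department, salary
Keep: ['name', 'salary']
Drop: ['age', 'city', 'department']
Result: 5 records, 2 fields each

[
  {
    "name": "Mia Harris",
    "salary": 64000
  },
  {
    "name": "Karl Thomas",
    "salary": 103000
  },
  {
    "name": "Alice Anderson",
    "salary": 55000
  },
  {
    "name": "Noah Moore",
    "salary": 136000
  },
  {
    "name": "Sam Smith",
    "salary": 105000
  }
]


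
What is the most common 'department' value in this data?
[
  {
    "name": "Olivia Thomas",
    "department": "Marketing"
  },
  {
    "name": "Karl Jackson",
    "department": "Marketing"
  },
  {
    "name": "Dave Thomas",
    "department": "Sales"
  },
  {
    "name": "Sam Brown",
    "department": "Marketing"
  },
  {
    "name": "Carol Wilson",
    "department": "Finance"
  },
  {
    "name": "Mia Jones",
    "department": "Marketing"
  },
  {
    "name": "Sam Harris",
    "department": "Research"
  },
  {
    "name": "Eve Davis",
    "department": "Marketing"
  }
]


Counting 'department' values across 8 records:

  Marketing: 5 #####
  Sales: 1 #
  Finance: 1 #
  Research: 1 #

Most common: Marketing (5 times)

Marketing (5 times)


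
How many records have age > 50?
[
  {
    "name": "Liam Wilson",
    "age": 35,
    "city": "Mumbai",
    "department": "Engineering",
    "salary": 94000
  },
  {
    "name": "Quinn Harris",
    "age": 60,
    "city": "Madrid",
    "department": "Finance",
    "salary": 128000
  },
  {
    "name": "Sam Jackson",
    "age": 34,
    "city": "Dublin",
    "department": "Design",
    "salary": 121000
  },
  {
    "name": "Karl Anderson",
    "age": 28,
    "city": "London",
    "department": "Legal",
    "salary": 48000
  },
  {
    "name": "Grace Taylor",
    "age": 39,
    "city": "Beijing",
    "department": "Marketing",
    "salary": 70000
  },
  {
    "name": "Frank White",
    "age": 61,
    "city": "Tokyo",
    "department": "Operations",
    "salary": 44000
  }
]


Data: 6 records
Condition: age > 50

Checking each record:
  Liam Wilson: 35
  Quinn Harris: 60 MATCH
  Sam Jackson: 34
  Karl Anderson: 28
  Grace Taylor: 39
  Frank White: 61 MATCH

Count: 2

2


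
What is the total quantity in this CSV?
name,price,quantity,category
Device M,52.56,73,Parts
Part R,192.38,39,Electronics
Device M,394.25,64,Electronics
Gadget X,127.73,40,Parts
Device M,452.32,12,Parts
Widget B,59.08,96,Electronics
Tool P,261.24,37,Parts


Computing total quantity:
Values: [73, 39, 64, 40, 12, 96, 37]
Sum = 361

361


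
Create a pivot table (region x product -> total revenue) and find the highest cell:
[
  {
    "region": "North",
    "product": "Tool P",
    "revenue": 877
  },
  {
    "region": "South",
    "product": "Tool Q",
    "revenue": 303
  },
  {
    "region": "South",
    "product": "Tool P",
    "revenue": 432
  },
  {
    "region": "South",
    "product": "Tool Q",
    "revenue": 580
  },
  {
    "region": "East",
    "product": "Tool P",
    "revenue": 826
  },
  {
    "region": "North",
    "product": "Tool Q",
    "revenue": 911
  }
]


Pivot: region (rows) x product (columns) -> total revenue

     Tool P        Tool Q      
East           826             0  
North          877           911  
South          432           883  

Highest: North / Tool Q = $911

North / Tool Q = $911


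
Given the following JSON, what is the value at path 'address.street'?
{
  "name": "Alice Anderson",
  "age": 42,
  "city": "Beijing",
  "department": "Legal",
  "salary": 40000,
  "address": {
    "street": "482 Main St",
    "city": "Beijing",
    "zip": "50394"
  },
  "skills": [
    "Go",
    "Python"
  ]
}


Query: address.street
Path: address -> street
Value: 482 Main St

482 Main St


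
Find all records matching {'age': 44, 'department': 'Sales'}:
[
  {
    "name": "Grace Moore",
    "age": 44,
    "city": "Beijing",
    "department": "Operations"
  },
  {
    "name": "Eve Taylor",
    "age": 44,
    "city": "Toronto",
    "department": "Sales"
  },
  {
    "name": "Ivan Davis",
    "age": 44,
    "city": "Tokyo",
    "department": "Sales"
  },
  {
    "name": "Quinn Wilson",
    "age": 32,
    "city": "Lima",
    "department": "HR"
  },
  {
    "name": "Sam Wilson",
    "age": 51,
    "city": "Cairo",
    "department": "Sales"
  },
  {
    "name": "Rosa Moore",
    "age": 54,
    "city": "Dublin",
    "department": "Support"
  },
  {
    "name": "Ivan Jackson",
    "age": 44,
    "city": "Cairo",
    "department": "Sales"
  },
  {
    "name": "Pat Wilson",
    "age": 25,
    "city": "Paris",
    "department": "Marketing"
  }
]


Search criteria: {'age': 44, 'department': 'Sales'}

Checking 8 records:
  Grace Moore: {age: 44, department: Operations}
  Eve Taylor: {age: 44, department: Sales} <-- MATCH
  Ivan Davis: {age: 44, department: Sales} <-- MATCH
  Quinn Wilson: {age: 32, department: HR}
  Sam Wilson: {age: 51, department: Sales}
  Rosa Moore: {age: 54, department: Support}
  Ivan Jackson: {age: 44, department: Sales} <-- MATCH
  Pat Wilson: {age: 25, department: Marketing}

Matches: ["Eve Taylor", "Ivan Davis", "Ivan Jackson"]

["Eve Taylor", "Ivan Davis", "Ivan Jackson"]


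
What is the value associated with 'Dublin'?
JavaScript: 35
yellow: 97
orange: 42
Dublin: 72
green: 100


Looking up key 'Dublin'
Value: 72

72


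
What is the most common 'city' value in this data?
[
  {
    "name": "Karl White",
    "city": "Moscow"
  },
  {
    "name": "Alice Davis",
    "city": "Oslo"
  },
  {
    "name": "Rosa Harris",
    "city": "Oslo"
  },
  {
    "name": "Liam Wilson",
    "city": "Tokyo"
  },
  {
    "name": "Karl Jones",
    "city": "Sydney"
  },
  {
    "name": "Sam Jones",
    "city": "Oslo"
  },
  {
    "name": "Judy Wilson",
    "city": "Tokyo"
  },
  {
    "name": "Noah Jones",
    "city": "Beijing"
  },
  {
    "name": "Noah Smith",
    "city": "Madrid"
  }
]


Counting 'city' values across 9 records:

  Oslo: 3 ###
  Tokyo: 2 ##
  Moscow: 1 #
  Sydney: 1 #
  Beijing: 1 #
  Madrid: 1 #

Most common: Oslo (3 times)

Oslo (3 times)


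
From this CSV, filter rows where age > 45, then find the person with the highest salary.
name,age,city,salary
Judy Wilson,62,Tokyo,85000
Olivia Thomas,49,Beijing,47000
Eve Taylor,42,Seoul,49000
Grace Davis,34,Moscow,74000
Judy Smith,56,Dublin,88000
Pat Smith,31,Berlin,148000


Filter: age > 45
Sort by: salary (descending)

Filtered records (3):
  Judy Smith, age 56, salary $88000
  Judy Wilson, age 62, salary $85000
  Olivia Thomas, age 49, salary $47000

Highest salary: Judy Smith ($88000)

Judy Smith


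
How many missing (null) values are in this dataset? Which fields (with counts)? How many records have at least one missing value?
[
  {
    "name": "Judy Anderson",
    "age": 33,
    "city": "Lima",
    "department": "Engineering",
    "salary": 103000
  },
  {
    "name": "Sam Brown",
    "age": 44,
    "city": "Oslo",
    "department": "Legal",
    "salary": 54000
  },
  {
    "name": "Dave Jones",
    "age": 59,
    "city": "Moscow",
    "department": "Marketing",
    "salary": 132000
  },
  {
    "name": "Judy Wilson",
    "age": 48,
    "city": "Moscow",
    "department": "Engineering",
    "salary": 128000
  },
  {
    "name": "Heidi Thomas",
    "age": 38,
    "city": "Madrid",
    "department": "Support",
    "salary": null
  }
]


Checking for missing (null) values in 5 records:

  Judy Anderson: complete
  Sam Brown: complete
  Dave Jones: complete
  Judy Wilson: complete
  Heidi Thomas: salary

Per field:
  name: 0 missing
  age: 0 missing
  city: 0 missing
  department: 0 missing
  salary: 1 missing

Total missing values: 1
Records with any missing: 1

1 missing values (salary: 1); 1 incomplete records


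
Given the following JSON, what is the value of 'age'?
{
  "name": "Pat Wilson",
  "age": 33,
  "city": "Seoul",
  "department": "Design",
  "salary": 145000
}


Looking up field 'age'
Value: 33

33


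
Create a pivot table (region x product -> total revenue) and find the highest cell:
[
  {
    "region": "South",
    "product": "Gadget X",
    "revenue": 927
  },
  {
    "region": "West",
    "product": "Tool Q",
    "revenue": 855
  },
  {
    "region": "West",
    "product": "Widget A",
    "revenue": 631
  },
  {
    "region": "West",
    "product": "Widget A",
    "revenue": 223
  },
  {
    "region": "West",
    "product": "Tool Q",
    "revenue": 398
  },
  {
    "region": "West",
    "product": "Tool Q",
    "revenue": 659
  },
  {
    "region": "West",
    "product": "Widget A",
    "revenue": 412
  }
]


Pivot: region (rows) x product (columns) -> total revenue

     Gadget X      Tool Q        Widget A    
South          927             0             0  
West             0          1912          1266  

Highest: West / Tool Q = $1912

West / Tool Q = $1912


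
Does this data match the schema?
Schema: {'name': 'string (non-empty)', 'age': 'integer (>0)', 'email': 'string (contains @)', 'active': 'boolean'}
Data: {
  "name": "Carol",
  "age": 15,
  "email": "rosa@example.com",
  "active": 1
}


Validating each field against schema:
  name: OK (non-empty string)
  age: OK (positive integer)
  email: OK (string with @)
  active: FAIL (1 is not a boolean)

Result: INVALID (1 error: active)

INVALID (1 error: active)


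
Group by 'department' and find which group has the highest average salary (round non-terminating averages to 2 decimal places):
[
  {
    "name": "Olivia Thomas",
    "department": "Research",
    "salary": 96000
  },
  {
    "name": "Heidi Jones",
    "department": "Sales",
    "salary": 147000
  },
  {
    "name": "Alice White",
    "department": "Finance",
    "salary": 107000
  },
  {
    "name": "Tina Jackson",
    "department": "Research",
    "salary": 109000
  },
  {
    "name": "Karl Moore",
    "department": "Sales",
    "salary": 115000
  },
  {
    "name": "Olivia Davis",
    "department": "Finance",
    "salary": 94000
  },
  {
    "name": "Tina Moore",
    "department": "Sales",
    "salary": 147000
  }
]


Group by: department

Groups:
  Finance: 2 people, avg salary = 201000/2 = $100500
  Research: 2 people, avg salary = 205000/2 = $102500
  Sales: 3 people, avg salary = 409000/3 ≈ $136333.33

Highest average salary: Sales (≈$136333.33)

Sales (≈$136333.33)


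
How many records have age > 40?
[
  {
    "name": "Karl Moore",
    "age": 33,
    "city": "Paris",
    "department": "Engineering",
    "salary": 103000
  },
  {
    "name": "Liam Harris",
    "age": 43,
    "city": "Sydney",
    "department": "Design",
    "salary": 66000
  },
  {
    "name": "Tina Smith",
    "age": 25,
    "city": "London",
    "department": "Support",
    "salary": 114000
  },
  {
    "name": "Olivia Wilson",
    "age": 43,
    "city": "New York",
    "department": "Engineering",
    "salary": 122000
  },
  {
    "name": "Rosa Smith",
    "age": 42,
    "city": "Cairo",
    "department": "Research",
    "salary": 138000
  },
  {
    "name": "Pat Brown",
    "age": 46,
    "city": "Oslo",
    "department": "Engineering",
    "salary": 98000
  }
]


Data: 6 records
Condition: age > 40

Checking each record:
  Karl Moore: 33
  Liam Harris: 43 MATCH
  Tina Smith: 25
  Olivia Wilson: 43 MATCH
  Rosa Smith: 42 MATCH
  Pat Brown: 46 MATCH

Count: 4

4


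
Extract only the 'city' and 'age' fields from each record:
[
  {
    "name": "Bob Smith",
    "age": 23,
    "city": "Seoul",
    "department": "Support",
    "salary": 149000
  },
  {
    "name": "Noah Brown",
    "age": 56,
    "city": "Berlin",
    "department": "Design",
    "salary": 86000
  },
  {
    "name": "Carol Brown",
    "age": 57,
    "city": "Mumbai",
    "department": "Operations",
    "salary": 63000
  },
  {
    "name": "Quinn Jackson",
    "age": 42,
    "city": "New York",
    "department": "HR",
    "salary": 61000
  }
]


Original: 4 records with fields: name, age, city, department, salary
Keep: ['city', 'age']
Drop: ['name', 'department', 'salary']
Result: 4 records, 2 fields each

[
  {
    "city": "Seoul",
    "age": 23
  },
  {
    "city": "Berlin",
    "age": 56
  },
  {
    "city": "Mumbai",
    "age": 57
  },
  {
    "city": "New York",
    "age": 42
  }
]


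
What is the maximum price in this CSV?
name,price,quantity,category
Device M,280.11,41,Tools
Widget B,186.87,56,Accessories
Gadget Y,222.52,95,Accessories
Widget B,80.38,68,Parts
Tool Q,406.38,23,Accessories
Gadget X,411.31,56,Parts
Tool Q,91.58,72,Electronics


Computing maximum price:
Values: [280.11, 186.87, 222.52, 80.38, 406.38, 411.31, 91.58]
Max = 411.31

411.31


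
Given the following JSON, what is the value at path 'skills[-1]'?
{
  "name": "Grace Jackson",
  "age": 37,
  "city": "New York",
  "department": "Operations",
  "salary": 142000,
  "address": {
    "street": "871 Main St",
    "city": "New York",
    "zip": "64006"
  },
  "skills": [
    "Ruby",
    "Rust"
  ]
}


Query: skills[-1]
Path: skills -> last element
Value: Rust

Rust


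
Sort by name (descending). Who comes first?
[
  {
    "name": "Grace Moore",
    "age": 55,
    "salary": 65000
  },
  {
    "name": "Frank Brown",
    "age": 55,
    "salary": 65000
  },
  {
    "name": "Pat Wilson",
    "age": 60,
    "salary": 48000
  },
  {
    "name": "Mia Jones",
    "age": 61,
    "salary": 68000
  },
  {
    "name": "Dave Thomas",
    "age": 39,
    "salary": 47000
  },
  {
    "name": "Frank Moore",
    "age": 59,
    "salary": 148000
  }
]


Sort by: name (descending)

Sorted order:
  1. Pat Wilson (name = Pat Wilson)
  2. Mia Jones (name = Mia Jones)
  3. Grace Moore (name = Grace Moore)
  4. Frank Moore (name = Frank Moore)
  5. Frank Brown (name = Frank Brown)
  6. Dave Thomas (name = Dave Thomas)

First: Pat Wilson

Pat Wilson


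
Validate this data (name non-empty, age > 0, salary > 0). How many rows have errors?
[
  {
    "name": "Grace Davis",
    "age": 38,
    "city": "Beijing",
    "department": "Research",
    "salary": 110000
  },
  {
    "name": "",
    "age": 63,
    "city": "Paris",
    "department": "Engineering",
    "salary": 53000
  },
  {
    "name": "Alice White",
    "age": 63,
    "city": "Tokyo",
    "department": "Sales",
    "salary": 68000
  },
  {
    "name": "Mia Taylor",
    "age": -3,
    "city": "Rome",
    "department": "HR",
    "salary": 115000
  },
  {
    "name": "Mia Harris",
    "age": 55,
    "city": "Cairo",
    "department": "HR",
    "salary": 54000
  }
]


Validating 5 records:
Rules: name non-empty, age > 0, salary > 0

  Row 1 (Grace Davis): OK
  Row 2 (???): empty name
  Row 3 (Alice White): OK
  Row 4 (Mia Taylor): negative age: -3
  Row 5 (Mia Harris): OK

Total errors: 2

2 errors


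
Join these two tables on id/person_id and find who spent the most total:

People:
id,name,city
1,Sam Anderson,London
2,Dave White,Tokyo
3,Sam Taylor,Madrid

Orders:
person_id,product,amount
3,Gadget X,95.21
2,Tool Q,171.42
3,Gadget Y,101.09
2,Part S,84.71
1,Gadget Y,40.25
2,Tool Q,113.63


Join on: people.id = orders.person_id

Joined rows:
  Sam Taylor (Madrid) bought Gadget X for $95.21
  Dave White (Tokyo) bought Tool Q for $171.42
  Sam Taylor (Madrid) bought Gadget Y for $101.09
  Dave White (Tokyo) bought Part S for $84.71
  Sam Anderson (London) bought Gadget Y for $40.25
  Dave White (Tokyo) bought Tool Q for $113.63

Total per person:
  Dave White: $369.76
  Sam Taylor: $196.30
  Sam Anderson: $40.25

Top spender: Dave White ($369.76)

Dave White ($369.76)


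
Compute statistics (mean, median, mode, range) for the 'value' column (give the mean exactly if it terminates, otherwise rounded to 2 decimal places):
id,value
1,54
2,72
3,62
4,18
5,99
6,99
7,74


Data: [54, 72, 62, 18, 99, 99, 74]
Count: 7
Sum: 478
Mean: 478/7 ≈ 68.29 (rounded to 2 decimal places)
Sorted: [18, 54, 62, 72, 74, 99, 99]
Median: 72.0
Mode: 99 (2 times)
Range: 99 - 18 = 81
Min: 18, Max: 99

mean≈68.29, median=72.0, mode=99, range=81


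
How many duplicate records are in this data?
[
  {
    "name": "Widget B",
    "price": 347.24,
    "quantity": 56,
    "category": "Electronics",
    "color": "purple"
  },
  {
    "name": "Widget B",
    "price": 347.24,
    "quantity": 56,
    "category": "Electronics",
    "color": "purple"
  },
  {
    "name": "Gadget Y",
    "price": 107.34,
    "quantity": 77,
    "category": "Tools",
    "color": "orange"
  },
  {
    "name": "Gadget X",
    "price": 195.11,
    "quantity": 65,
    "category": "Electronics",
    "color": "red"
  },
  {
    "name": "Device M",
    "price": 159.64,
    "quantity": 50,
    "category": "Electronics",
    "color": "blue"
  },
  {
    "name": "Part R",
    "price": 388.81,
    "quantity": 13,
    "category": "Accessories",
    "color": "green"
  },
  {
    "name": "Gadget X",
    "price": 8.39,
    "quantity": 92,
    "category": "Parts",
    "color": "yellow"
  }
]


Checking 7 records for duplicates:

  Row 1: Widget B ($347.24, qty 56)
  Row 2: Widget B ($347.24, qty 56) <-- DUPLICATE
  Row 3: Gadget Y ($107.34, qty 77)
  Row 4: Gadget X ($195.11, qty 65)
  Row 5: Device M ($159.64, qty 50)
  Row 6: Part R ($388.81, qty 13)
  Row 7: Gadget X ($8.39, qty 92)

Duplicates found: 1
Unique records: 6

1 duplicates, 6 unique


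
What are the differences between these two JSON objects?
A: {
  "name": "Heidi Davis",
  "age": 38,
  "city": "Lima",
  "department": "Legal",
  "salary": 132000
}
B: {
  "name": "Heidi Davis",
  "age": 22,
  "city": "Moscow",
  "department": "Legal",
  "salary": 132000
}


Comparing each field (in key order):
  name: same
  age: DIFFERENT
  city: DIFFERENT
  department: same
  salary: same
Differences:
  age: 38 -> 22
  city: Lima -> Moscow

2 field(s) changed

2 changes: age, city


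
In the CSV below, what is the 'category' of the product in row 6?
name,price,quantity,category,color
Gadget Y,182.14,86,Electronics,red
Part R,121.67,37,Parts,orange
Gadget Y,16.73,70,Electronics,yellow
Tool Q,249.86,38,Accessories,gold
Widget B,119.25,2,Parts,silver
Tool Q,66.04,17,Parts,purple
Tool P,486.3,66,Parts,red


Query: Row 6 ('Tool Q'), column 'category'
Value: Parts

Parts


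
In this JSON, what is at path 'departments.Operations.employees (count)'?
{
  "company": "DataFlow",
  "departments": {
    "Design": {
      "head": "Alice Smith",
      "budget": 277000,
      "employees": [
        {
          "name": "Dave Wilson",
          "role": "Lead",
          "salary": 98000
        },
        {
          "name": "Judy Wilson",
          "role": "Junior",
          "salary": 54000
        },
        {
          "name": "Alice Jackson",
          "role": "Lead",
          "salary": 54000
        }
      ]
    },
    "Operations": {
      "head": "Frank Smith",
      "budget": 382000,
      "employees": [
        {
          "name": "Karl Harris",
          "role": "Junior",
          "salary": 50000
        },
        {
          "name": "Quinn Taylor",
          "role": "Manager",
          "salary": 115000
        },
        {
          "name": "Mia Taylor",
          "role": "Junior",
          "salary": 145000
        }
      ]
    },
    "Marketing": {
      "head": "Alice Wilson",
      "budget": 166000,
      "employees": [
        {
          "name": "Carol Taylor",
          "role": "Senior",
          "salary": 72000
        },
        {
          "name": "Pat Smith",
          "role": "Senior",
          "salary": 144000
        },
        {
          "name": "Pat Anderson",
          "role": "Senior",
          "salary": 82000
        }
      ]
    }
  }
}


Path: departments.Operations.employees (count)

Navigate:
  -> departments
  -> Operations
  -> employees (array, length 3)

3


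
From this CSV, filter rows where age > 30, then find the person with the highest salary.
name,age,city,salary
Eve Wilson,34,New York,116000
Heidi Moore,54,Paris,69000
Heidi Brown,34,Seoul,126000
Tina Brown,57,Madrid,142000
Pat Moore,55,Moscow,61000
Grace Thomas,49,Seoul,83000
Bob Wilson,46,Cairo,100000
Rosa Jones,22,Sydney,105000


Filter: age > 30
Sort by: salary (descending)

Filtered records (7):
  Tina Brown, age 57, salary $142000
  Heidi Brown, age 34, salary $126000
  Eve Wilson, age 34, salary $116000
  Bob Wilson, age 46, salary $100000
  Grace Thomas, age 49, salary $83000
  Heidi Moore, age 54, salary $69000
  Pat Moore, age 55, salary $61000

Highest salary: Tina Brown ($142000)

Tina Brown


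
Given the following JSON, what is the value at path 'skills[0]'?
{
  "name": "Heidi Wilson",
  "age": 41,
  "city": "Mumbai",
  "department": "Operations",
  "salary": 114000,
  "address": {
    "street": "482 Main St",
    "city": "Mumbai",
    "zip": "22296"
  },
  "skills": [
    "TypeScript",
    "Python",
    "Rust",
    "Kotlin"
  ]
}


Query: skills[0]
Path: skills -> first element
Value: TypeScript

TypeScript


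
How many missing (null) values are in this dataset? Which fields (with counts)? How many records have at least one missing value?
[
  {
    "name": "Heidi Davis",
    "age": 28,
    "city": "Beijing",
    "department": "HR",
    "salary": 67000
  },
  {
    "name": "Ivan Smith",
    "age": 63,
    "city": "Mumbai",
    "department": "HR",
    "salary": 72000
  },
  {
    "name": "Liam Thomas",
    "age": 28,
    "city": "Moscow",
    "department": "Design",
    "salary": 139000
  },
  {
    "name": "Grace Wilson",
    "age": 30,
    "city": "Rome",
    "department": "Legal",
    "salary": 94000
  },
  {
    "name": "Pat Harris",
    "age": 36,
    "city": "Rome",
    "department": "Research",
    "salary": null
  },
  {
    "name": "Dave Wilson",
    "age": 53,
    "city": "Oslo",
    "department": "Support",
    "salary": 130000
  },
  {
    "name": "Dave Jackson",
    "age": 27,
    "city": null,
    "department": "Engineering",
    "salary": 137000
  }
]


Checking for missing (null) values in 7 records:

  Heidi Davis: complete
  Ivan Smith: complete
  Liam Thomas: complete
  Grace Wilson: complete
  Pat Harris: salary
  Dave Wilson: complete
  Dave Jackson: city

Per field:
  name: 0 missing
  age: 0 missing
  city: 1 missing
  department: 0 missing
  salary: 1 missing

Total missing values: 2
Records with any missing: 2

2 missing values (city: 1, salary: 1); 2 incomplete records


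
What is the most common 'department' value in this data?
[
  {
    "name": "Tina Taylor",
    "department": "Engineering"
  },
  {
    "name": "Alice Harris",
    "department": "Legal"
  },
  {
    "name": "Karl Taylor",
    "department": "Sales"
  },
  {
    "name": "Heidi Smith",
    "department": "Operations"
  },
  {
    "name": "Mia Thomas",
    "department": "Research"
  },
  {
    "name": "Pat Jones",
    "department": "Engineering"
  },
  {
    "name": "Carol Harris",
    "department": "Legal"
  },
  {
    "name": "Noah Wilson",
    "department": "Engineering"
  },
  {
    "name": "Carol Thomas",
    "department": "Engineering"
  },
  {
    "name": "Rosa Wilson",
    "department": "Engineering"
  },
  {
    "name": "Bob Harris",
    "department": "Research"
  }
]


Counting 'department' values across 11 records:

  Engineering: 5 #####
  Legal: 2 ##
  Research: 2 ##
  Sales: 1 #
  Operations: 1 #

Most common: Engineering (5 times)

Engineering (5 times)


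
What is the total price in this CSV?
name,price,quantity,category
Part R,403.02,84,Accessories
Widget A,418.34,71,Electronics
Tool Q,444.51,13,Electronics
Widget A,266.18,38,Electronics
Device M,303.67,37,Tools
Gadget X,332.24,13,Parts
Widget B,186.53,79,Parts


Computing total price:
Values: [403.02, 418.34, 444.51, 266.18, 303.67, 332.24, 186.53]
Sum = 2354.49

2354.49


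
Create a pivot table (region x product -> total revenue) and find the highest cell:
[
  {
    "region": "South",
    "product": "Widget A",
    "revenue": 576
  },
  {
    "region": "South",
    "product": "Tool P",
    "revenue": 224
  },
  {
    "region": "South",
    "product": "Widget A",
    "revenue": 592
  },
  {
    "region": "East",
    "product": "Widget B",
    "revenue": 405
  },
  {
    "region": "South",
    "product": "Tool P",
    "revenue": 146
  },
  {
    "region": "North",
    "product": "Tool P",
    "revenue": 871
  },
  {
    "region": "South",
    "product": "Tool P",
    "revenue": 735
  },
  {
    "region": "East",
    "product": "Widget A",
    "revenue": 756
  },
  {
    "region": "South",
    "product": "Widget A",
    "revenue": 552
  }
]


Pivot: region (rows) x product (columns) -> total revenue

     Tool P        Widget A      Widget B    
East             0           756           405  
North          871             0             0  
South         1105          1720             0  

Highest: South / Widget A = $1720

South / Widget A = $1720


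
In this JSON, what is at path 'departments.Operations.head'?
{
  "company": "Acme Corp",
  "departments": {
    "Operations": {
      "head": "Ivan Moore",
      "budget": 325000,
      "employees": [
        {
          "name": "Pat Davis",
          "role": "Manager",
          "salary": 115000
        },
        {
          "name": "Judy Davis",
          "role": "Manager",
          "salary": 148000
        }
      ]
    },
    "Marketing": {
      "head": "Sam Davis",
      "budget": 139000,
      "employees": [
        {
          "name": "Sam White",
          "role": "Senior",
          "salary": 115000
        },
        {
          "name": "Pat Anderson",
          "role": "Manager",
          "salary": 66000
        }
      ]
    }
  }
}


Path: departments.Operations.head

Navigate:
  -> departments
  -> Operations
  -> head = 'Ivan Moore'

Ivan Moore


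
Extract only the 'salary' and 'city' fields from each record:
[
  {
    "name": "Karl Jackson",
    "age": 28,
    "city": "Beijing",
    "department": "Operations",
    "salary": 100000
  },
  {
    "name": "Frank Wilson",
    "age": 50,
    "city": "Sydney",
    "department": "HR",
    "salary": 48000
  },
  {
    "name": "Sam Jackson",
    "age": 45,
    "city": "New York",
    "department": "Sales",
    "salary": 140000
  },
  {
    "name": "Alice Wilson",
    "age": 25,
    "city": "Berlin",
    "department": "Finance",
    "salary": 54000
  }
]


Original: 4 records with fields: name, age, city, department, salary
Keep: ['salary', 'city']
Drop: ['name', 'age', 'department']
Result: 4 records, 2 fields each

[
  {
    "salary": 100000,
    "city": "Beijing"
  },
  {
    "salary": 48000,
    "city": "Sydney"
  },
  {
    "salary": 140000,
    "city": "New York"
  },
  {
    "salary": 54000,
    "city": "Berlin"
  }
]


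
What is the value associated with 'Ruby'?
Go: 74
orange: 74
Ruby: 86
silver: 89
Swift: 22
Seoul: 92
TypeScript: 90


Looking up key 'Ruby'
Value: 86

86


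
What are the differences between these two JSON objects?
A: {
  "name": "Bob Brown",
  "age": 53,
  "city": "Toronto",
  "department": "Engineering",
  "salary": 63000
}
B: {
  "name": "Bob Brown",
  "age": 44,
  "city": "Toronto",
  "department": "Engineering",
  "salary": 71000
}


Comparing each field (in key order):
  name: same
  age: DIFFERENT
  city: same
  department: same
  salary: DIFFERENT
Differences:
  age: 53 -> 44
  salary: 63000 -> 71000

2 field(s) changed

2 changes: age, salary


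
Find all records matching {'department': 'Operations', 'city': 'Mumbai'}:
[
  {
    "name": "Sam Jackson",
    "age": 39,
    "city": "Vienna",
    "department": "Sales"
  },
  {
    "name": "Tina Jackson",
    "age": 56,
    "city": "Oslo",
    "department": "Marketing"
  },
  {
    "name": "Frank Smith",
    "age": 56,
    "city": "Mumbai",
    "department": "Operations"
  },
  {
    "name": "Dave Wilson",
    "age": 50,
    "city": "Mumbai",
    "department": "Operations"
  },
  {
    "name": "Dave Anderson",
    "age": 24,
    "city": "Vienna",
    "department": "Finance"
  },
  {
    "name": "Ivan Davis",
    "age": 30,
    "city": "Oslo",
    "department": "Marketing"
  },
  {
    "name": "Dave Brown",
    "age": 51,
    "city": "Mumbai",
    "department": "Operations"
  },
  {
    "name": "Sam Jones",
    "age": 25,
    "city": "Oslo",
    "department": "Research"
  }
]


Search criteria: {'department': 'Operations', 'city': 'Mumbai'}

Checking 8 records:
  Sam Jackson: {department: Sales, city: Vienna}
  Tina Jackson: {department: Marketing, city: Oslo}
  Frank Smith: {department: Operations, city: Mumbai} <-- MATCH
  Dave Wilson: {department: Operations, city: Mumbai} <-- MATCH
  Dave Anderson: {department: Finance, city: Vienna}
  Ivan Davis: {department: Marketing, city: Oslo}
  Dave Brown: {department: Operations, city: Mumbai} <-- MATCH
  Sam Jones: {department: Research, city: Oslo}

Matches: ["Frank Smith", "Dave Wilson", "Dave Brown"]

["Frank Smith", "Dave Wilson", "Dave Brown"]


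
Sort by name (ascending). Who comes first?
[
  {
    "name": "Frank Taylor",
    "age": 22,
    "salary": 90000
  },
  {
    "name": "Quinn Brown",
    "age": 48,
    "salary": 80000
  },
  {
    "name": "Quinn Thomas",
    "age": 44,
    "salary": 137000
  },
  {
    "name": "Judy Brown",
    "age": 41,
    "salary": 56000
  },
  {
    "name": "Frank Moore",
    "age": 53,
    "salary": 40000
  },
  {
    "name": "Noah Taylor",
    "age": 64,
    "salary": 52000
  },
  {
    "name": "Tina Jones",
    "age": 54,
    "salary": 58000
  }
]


Sort by: name (ascending)

Sorted order:
  1. Frank Moore (name = Frank Moore)
  2. Frank Taylor (name = Frank Taylor)
  3. Judy Brown (name = Judy Brown)
  4. Noah Taylor (name = Noah Taylor)
  5. Quinn Brown (name = Quinn Brown)
  6. Quinn Thomas (name = Quinn Thomas)
  7. Tina Jones (name = Tina Jones)

First: Frank Moore

Frank Moore


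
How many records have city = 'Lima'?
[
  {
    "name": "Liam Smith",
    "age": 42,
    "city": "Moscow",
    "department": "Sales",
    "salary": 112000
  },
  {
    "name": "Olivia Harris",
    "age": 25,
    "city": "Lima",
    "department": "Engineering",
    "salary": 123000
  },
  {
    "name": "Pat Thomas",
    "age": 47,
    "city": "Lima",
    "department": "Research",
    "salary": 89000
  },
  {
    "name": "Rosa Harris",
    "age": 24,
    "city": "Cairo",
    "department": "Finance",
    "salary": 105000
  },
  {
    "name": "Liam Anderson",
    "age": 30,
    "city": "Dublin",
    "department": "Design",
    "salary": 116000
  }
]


Data: 5 records
Condition: city = 'Lima'

Checking each record:
  Liam Smith: Moscow
  Olivia Harris: Lima MATCH
  Pat Thomas: Lima MATCH
  Rosa Harris: Cairo
  Liam Anderson: Dublin

Count: 2

2
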